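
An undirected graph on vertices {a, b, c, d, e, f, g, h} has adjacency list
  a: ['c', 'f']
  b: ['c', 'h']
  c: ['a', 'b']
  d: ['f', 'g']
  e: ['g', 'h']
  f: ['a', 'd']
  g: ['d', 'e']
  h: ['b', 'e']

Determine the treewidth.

2

A width-2 tree decomposition is:
Bags: B1 = {a, d, f}  B2 = {a, c, d}  B3 = {b, c, d}  B4 = {b, d, h}  B5 = {d, e, h}  B6 = {d, e, g}
Tree: B1–B2, B2–B3, B3–B4, B4–B5, B5–B6
Every bag has size at most 3, so the width is 3 − 1 = 2 and tw(G) ≤ 2. For the lower bound, G contains the cycle d–f–a–c–b–h–e–g–d, so G is not a forest; only forests have treewidth ≤ 1, hence tw(G) ≥ 2. The upper and lower bounds meet at 2, so that is the treewidth.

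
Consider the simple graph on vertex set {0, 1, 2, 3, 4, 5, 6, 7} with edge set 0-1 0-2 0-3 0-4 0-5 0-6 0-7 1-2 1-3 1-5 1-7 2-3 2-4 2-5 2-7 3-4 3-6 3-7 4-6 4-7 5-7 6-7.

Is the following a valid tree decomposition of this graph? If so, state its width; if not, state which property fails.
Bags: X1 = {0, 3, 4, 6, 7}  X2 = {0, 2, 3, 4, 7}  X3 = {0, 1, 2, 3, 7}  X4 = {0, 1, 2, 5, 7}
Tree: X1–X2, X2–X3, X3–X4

Checking the three conditions: (i) the bags cover all of {0, 1, 2, 3, 4, 5, 6, 7}; (ii) for each edge, some bag contains both endpoints; (iii) the bags containing any fixed vertex form a subtree. All hold, so the decomposition is valid with width 5 − 1 = 4.

Yes; width 4.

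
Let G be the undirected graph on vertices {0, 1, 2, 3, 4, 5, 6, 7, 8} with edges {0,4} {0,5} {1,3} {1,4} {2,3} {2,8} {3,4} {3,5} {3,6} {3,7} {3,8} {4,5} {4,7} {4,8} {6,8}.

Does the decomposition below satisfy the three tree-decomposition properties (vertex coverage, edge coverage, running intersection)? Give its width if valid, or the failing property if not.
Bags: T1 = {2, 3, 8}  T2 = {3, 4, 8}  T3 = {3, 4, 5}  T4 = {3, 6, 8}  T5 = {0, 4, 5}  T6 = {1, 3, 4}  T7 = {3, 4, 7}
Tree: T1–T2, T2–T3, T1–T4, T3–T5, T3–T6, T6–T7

Vertex coverage: the bags together contain {0, 1, 2, 3, 4, 5, 6, 7, 8}, the full vertex set. Edge coverage: each edge of G has both endpoints in at least one bag. Running intersection: for every vertex, the bags containing it form a connected subtree. All three properties hold, so this is a valid tree decomposition of width max|bag| − 1 = 2, and hence tw(G) ≤ 2.

Yes; width 2.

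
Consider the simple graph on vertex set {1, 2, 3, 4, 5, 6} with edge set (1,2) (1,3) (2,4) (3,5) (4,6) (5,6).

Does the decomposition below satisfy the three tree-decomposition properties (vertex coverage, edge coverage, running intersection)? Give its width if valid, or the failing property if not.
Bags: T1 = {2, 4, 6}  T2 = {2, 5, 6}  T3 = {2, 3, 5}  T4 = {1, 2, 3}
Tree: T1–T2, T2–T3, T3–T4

Every vertex of G appears in some bag (union = {1, 2, 3, 4, 5, 6}); every edge is covered by a bag; and for each vertex v the set of bags containing v is connected in the bag tree. The decomposition is therefore valid. The largest bag has 3 vertices, so the width is 2.

Yes; width 2.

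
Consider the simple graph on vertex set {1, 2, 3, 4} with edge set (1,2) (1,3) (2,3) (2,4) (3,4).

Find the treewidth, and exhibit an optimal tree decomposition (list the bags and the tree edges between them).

Treewidth 2.
Bags: B1 = {2, 3, 4}  B2 = {1, 2, 3}
Tree: B1–B2

Every bag has size at most 3, so the width is 3 − 1 = 2 and tw(G) ≤ 2. Conversely, {1, 2, 3} is a clique of size 3, and the vertices of any clique must share a bag in every tree decomposition; so some bag has ≥ 3 vertices and tw(G) ≥ 2. Therefore the treewidth is 2.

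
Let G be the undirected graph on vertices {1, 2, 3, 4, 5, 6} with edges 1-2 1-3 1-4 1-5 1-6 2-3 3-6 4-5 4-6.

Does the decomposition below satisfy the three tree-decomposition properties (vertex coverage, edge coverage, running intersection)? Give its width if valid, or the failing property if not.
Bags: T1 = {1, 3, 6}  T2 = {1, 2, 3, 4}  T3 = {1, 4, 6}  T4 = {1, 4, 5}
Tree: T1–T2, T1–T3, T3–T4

A tree decomposition must satisfy three properties: every vertex lies in some bag; for every edge, both endpoints lie together in some bag; and for every vertex, the bags containing it form a connected subtree. Here bags containing vertex 4 are not connected in the tree, so the decomposition is invalid.

No — bags containing vertex 4 are not connected in the tree.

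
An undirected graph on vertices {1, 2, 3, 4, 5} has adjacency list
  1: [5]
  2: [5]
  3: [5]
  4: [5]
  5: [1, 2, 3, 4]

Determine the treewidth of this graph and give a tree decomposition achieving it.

Treewidth 1.
Bags: B1 = {1, 5}  B2 = {4, 5}  B3 = {3, 5}  B4 = {2, 5}
Tree: B1–B2, B1–B3, B2–B4

Every bag has size at most 2, so the width is 2 − 1 = 1 and tw(G) ≤ 1. Since G has at least one edge (e.g. 5–1), it is not an edgeless graph, so tw(G) ≥ 1. Hence tw(G) = 1 exactly.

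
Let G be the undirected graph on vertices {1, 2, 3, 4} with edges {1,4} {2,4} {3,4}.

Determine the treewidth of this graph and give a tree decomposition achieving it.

Treewidth 1.
Bags: B1 = {2, 4}  B2 = {3, 4}  B3 = {1, 4}
Tree: B1–B2, B2–B3

Each bag holds 2 vertices, so the decomposition has width 1, which upper-bounds the treewidth. Any graph with an edge has treewidth ≥ 1, and G has the edge 2–4. Combining the bounds, tw(G) = 1.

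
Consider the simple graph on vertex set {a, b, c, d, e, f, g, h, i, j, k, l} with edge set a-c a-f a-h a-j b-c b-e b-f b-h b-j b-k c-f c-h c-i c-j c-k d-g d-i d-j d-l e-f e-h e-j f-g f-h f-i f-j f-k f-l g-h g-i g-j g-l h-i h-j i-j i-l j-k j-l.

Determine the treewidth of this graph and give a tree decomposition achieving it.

The largest bag has 5 vertices, giving width 4; this decomposition certifies tw(G) ≤ 4. Conversely, {d, g, i, j, l} is a clique of size 5, and the vertices of any clique must share a bag in every tree decomposition; so some bag has ≥ 5 vertices and tw(G) ≥ 4. Combining the bounds, tw(G) = 4.

Treewidth 4.
One optimal decomposition is:
Bags: B1 = {c, f, h, i, j}  B2 = {f, g, h, i, j}  B3 = {b, c, f, h, j}  B4 = {f, g, i, j, l}  B5 = {a, c, f, h, j}  B6 = {d, g, i, j, l}  B7 = {b, e, f, h, j}  B8 = {b, c, f, j, k}
Tree: B1–B2, B1–B3, B2–B4, B3–B5, B4–B6, B3–B7, B3–B8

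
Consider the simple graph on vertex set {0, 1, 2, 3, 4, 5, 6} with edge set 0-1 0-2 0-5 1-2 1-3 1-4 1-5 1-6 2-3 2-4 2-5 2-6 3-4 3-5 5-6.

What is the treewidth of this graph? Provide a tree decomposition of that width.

Treewidth 3.
One optimal decomposition is:
Bags: B1 = {1, 2, 3, 5}  B2 = {1, 2, 5, 6}  B3 = {0, 1, 2, 5}  B4 = {1, 2, 3, 4}
Tree: B1–B2, B1–B3, B1–B4

The largest bag has 4 vertices, giving width 3; this decomposition certifies tw(G) ≤ 3. Conversely, {1, 2, 3, 4} is a clique of size 4, and the vertices of any clique must share a bag in every tree decomposition; so some bag has ≥ 4 vertices and tw(G) ≥ 3. Combining the bounds, tw(G) = 3.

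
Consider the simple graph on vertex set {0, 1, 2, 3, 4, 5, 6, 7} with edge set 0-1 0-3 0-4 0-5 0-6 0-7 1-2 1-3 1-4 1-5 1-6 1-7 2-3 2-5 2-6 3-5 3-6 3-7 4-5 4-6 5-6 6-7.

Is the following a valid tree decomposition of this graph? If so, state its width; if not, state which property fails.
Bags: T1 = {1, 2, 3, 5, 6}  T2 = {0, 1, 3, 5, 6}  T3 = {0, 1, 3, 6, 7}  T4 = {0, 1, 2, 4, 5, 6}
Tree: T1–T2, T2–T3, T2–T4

No — bags containing vertex 2 are not connected in the tree.

A tree decomposition must satisfy three properties: every vertex lies in some bag; for every edge, both endpoints lie together in some bag; and for every vertex, the bags containing it form a connected subtree. Here bags containing vertex 2 are not connected in the tree, so the decomposition is invalid.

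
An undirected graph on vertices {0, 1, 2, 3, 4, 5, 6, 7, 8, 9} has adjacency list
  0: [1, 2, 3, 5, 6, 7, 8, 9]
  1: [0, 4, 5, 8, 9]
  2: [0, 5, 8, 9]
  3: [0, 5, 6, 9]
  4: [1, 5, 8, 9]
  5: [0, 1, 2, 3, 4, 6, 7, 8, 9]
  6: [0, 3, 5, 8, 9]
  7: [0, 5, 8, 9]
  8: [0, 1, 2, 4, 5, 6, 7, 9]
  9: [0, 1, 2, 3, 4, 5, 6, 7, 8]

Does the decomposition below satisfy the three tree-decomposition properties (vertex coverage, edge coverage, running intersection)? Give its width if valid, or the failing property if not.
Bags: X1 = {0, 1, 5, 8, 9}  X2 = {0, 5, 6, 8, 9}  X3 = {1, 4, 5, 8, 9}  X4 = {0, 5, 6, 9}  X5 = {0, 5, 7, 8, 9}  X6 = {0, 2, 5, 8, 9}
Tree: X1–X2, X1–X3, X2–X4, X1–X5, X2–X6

No — vertex 3 appears in no bag.

A tree decomposition must satisfy three properties: every vertex lies in some bag; for every edge, both endpoints lie together in some bag; and for every vertex, the bags containing it form a connected subtree. Here vertex 3 appears in no bag, so the decomposition is invalid.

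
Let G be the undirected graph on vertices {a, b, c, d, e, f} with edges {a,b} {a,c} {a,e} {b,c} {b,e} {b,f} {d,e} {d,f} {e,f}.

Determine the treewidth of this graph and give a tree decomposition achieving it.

Treewidth 2.
One optimal decomposition is:
Bags: B1 = {d, e, f}  B2 = {b, e, f}  B3 = {a, b, e}  B4 = {a, b, c}
Tree: B1–B2, B2–B3, B3–B4

Every bag has size at most 3, so the width is 3 − 1 = 2 and tw(G) ≤ 2. For the lower bound, the 3 vertices {a, b, e} are pairwise adjacent, and any tree decomposition puts a clique entirely inside one bag — forcing width ≥ 2. Combining the bounds, tw(G) = 2.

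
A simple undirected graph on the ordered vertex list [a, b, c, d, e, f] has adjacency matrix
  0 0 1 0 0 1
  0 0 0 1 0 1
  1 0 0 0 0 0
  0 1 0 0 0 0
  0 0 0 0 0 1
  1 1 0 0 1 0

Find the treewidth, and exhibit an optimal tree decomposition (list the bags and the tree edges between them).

The largest bag has 2 vertices, giving width 1; this decomposition certifies tw(G) ≤ 1. G has an edge, so its treewidth is at least 1. Hence tw(G) = 1 exactly.

Treewidth 1.
Bags: B1 = {b, f}  B2 = {a, f}  B3 = {a, c}  B4 = {e, f}  B5 = {b, d}
Tree: B1–B2, B2–B3, B2–B4, B1–B5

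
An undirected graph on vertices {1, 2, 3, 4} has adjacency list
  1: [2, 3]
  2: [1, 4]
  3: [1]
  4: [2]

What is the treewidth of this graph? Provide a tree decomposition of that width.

The largest bag has 2 vertices, giving width 1; this decomposition certifies tw(G) ≤ 1. G has an edge, so its treewidth is at least 1. Therefore the treewidth is 1.

Treewidth 1.
One such decomposition:
Bags: B1 = {1, 2}  B2 = {2, 4}  B3 = {1, 3}
Tree: B1–B2, B1–B3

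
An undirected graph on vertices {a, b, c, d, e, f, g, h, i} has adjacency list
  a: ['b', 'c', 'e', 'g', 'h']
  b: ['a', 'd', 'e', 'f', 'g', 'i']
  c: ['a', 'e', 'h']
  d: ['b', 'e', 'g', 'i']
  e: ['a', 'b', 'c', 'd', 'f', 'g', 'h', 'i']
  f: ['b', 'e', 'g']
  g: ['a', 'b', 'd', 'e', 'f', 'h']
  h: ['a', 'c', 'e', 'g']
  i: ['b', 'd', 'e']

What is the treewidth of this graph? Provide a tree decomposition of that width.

Treewidth 3.
Bags: B1 = {b, d, e, g}  B2 = {b, e, f, g}  B3 = {a, b, e, g}  B4 = {b, d, e, i}  B5 = {a, e, g, h}  B6 = {a, c, e, h}
Tree: B1–B2, B1–B3, B1–B4, B3–B5, B5–B6

The largest bag has 4 vertices, giving width 3; this decomposition certifies tw(G) ≤ 3. For the lower bound, the 4 vertices {a, e, g, h} are pairwise adjacent, and any tree decomposition puts a clique entirely inside one bag — forcing width ≥ 3. The upper and lower bounds meet at 3, so that is the treewidth.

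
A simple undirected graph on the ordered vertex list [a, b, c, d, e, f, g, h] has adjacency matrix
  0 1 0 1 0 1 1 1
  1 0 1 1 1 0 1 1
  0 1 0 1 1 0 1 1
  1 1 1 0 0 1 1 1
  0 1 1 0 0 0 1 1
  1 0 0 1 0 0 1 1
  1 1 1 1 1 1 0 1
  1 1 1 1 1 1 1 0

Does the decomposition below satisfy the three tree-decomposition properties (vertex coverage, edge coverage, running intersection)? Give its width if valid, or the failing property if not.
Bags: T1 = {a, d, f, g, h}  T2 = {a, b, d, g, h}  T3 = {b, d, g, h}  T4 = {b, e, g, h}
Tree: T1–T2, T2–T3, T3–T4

No — vertex c appears in no bag.

A tree decomposition must satisfy three properties: every vertex lies in some bag; for every edge, both endpoints lie together in some bag; and for every vertex, the bags containing it form a connected subtree. Here vertex c appears in no bag, so the decomposition is invalid.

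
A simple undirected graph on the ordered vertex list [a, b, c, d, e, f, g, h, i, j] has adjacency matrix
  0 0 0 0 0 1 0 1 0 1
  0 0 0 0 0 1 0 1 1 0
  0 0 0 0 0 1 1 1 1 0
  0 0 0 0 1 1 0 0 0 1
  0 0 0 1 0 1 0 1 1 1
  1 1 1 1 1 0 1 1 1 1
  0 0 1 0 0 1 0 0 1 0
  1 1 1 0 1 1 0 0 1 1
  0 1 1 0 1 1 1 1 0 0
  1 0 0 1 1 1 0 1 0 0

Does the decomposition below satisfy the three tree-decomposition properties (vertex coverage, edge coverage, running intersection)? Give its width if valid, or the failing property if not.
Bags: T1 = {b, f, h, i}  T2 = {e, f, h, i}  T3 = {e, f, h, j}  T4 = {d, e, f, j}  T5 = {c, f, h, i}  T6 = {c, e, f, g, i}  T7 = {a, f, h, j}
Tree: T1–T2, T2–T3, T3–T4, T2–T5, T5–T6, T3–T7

A tree decomposition must satisfy three properties: every vertex lies in some bag; for every edge, both endpoints lie together in some bag; and for every vertex, the bags containing it form a connected subtree. Here bags containing vertex e are not connected in the tree, so the decomposition is invalid.

No — bags containing vertex e are not connected in the tree.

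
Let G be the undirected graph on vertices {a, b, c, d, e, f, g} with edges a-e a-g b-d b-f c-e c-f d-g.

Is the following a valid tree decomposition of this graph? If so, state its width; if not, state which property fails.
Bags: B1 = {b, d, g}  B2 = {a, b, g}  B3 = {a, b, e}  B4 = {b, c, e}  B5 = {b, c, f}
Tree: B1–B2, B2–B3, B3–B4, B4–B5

Yes; width 2.

Every vertex of G appears in some bag (union = {a, b, c, d, e, f, g}); every edge is covered by a bag; and for each vertex v the set of bags containing v is connected in the bag tree. The decomposition is therefore valid. The largest bag has 3 vertices, so the width is 2.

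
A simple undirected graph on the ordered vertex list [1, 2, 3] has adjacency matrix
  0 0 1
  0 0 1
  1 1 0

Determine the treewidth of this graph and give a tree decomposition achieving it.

Each bag holds 2 vertices, so the decomposition has width 1, which upper-bounds the treewidth. Any graph with an edge has treewidth ≥ 1, and G has the edge 2–3. Therefore the treewidth is 1.

Treewidth 1.
One such decomposition:
Bags: B1 = {2, 3}  B2 = {1, 3}
Tree: B1–B2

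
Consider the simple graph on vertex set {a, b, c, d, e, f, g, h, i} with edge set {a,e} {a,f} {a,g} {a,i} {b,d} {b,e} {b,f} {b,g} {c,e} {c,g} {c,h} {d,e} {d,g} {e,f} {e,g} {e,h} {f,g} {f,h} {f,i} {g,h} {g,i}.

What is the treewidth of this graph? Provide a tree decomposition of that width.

Treewidth 3.
One such decomposition:
Bags: B1 = {a, e, f, g}  B2 = {e, f, g, h}  B3 = {b, e, f, g}  B4 = {c, e, g, h}  B5 = {b, d, e, g}  B6 = {a, f, g, i}
Tree: B1–B2, B2–B3, B2–B4, B3–B5, B1–B6

The largest bag has 4 vertices, giving width 3; this decomposition certifies tw(G) ≤ 3. Conversely, {b, d, e, g} is a clique of size 4, and the vertices of any clique must share a bag in every tree decomposition; so some bag has ≥ 4 vertices and tw(G) ≥ 3. Therefore the treewidth is 3.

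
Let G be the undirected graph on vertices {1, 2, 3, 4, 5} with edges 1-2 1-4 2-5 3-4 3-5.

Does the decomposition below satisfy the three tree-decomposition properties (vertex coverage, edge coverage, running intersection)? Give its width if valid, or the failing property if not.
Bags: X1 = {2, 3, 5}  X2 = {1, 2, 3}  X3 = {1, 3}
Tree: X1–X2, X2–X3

A tree decomposition must satisfy three properties: every vertex lies in some bag; for every edge, both endpoints lie together in some bag; and for every vertex, the bags containing it form a connected subtree. Here vertex 4 appears in no bag, so the decomposition is invalid.

No — vertex 4 appears in no bag.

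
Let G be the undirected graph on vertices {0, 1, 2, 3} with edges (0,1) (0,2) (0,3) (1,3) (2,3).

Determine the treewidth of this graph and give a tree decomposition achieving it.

Each bag holds 3 vertices, so the decomposition has width 2, which upper-bounds the treewidth. For the lower bound, the 3 vertices {0, 1, 3} are pairwise adjacent, and any tree decomposition puts a clique entirely inside one bag — forcing width ≥ 2. Therefore the treewidth is 2.

Treewidth 2.
Bags: B1 = {0, 1, 3}  B2 = {0, 2, 3}
Tree: B1–B2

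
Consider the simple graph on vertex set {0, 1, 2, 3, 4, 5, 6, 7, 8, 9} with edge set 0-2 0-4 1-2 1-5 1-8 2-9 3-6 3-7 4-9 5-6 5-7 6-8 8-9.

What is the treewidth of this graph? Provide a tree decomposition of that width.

Treewidth 2.
Bags: B1 = {0, 4, 9}  B2 = {0, 2, 9}  B3 = {2, 8, 9}  B4 = {1, 2, 8}  B5 = {1, 6, 8}  B6 = {1, 5, 6}  B7 = {3, 5, 6}  B8 = {3, 5, 7}
Tree: B1–B2, B2–B3, B3–B4, B4–B5, B5–B6, B6–B7, B7–B8

The largest bag has 3 vertices, giving width 2; this decomposition certifies tw(G) ≤ 2. The edges 4–0–2–9–4 form a cycle, so G is not a tree and its treewidth is at least 2. Combining the bounds, tw(G) = 2.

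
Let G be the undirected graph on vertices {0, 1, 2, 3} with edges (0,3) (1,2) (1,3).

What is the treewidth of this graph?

1

A width-1 tree decomposition is:
Bags: B1 = {1, 2}  B2 = {1, 3}  B3 = {0, 3}
Tree: B1–B2, B2–B3
The largest bag has 2 vertices, giving width 1; this decomposition certifies tw(G) ≤ 1. Since G has at least one edge (e.g. 2–1), it is not an edgeless graph, so tw(G) ≥ 1. Therefore the treewidth is 1.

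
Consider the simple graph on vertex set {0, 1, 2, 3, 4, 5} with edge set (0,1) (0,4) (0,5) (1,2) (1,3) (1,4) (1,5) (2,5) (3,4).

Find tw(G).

A width-2 tree decomposition is:
Bags: B1 = {0, 1, 5}  B2 = {0, 1, 4}  B3 = {1, 2, 5}  B4 = {1, 3, 4}
Tree: B1–B2, B1–B3, B2–B4
The largest bag has 3 vertices, giving width 2; this decomposition certifies tw(G) ≤ 2. For the lower bound, the 3 vertices {0, 1, 4} are pairwise adjacent, and any tree decomposition puts a clique entirely inside one bag — forcing width ≥ 2. Therefore the treewidth is 2.

2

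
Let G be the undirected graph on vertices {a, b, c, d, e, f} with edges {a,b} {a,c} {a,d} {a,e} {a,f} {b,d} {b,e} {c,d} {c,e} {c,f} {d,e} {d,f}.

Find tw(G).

3

A width-3 tree decomposition is:
Bags: B1 = {a, c, d, f}  B2 = {a, c, d, e}  B3 = {a, b, d, e}
Tree: B1–B2, B2–B3
The largest bag has 4 vertices, giving width 3; this decomposition certifies tw(G) ≤ 3. For the lower bound, the 4 vertices {a, c, d, e} are pairwise adjacent, and any tree decomposition puts a clique entirely inside one bag — forcing width ≥ 3. Combining the bounds, tw(G) = 3.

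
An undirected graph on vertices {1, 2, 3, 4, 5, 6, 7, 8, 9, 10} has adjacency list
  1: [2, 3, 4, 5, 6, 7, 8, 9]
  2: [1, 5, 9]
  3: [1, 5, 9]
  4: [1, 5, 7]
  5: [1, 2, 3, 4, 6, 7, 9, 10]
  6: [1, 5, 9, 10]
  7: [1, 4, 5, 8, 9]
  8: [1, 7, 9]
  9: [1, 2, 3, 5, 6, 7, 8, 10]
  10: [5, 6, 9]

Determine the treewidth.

3

A width-3 tree decomposition is:
Bags: B1 = {1, 5, 7, 9}  B2 = {1, 3, 5, 9}  B3 = {1, 5, 6, 9}  B4 = {5, 6, 9, 10}  B5 = {1, 2, 5, 9}  B6 = {1, 7, 8, 9}  B7 = {1, 4, 5, 7}
Tree: B1–B2, B1–B3, B3–B4, B2–B5, B1–B6, B1–B7
Every bag has size at most 4, so the width is 4 − 1 = 3 and tw(G) ≤ 3. Conversely, {1, 7, 8, 9} is a clique of size 4, and the vertices of any clique must share a bag in every tree decomposition; so some bag has ≥ 4 vertices and tw(G) ≥ 3. The upper and lower bounds meet at 3, so that is the treewidth.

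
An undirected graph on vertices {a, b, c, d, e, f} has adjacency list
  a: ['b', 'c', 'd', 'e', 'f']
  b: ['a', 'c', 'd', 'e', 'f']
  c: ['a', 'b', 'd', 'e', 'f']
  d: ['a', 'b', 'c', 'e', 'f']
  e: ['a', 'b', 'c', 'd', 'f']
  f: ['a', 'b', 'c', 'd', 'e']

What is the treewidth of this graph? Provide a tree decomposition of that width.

With just one bag of size 6, the width is 6 − 1 = 5, so tw(G) ≤ 5. On the other hand G contains the 6-clique {a, b, c, d, e, f}. A clique must lie in a single bag of any decomposition, so no decomposition can have width below 5. Hence tw(G) = 5 exactly.

Treewidth 5.
One such decomposition:
Bags: B1 = {a, b, c, d, e, f}
Tree: (single bag)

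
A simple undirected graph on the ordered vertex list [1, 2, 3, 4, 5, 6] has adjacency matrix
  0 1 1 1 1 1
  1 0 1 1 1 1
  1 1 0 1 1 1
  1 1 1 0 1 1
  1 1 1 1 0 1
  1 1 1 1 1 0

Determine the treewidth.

A width-5 tree decomposition is:
Bags: B1 = {1, 2, 3, 4, 5, 6}
Tree: (single bag)
With just one bag of size 6, the width is 6 − 1 = 5, so tw(G) ≤ 5. On the other hand G contains the 6-clique {1, 2, 3, 4, 5, 6}. A clique must lie in a single bag of any decomposition, so no decomposition can have width below 5. Combining the bounds, tw(G) = 5.

5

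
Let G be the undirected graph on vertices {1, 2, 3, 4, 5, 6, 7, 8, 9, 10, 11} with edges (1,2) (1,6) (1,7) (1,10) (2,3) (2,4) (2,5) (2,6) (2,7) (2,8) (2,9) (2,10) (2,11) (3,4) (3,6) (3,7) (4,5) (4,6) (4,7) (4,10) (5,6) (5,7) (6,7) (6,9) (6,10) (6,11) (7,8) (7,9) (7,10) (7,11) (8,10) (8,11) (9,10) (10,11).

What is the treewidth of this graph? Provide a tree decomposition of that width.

Each bag holds 5 vertices, so the decomposition has width 4, which upper-bounds the treewidth. For the lower bound, the 5 vertices {2, 7, 8, 10, 11} are pairwise adjacent, and any tree decomposition puts a clique entirely inside one bag — forcing width ≥ 4. Hence tw(G) = 4 exactly.

Treewidth 4.
Bags: B1 = {2, 6, 7, 10, 11}  B2 = {2, 4, 6, 7, 10}  B3 = {2, 6, 7, 9, 10}  B4 = {2, 7, 8, 10, 11}  B5 = {2, 3, 4, 6, 7}  B6 = {1, 2, 6, 7, 10}  B7 = {2, 4, 5, 6, 7}
Tree: B1–B2, B1–B3, B1–B4, B2–B5, B1–B6, B2–B7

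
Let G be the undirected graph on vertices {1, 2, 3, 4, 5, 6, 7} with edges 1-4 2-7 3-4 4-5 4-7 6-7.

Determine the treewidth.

A width-1 tree decomposition is:
Bags: B1 = {2, 7}  B2 = {4, 7}  B3 = {3, 4}  B4 = {6, 7}  B5 = {1, 4}  B6 = {4, 5}
Tree: B1–B2, B2–B3, B1–B4, B2–B5, B5–B6
The largest bag has 2 vertices, giving width 1; this decomposition certifies tw(G) ≤ 1. G has an edge, so its treewidth is at least 1. Combining the bounds, tw(G) = 1.

1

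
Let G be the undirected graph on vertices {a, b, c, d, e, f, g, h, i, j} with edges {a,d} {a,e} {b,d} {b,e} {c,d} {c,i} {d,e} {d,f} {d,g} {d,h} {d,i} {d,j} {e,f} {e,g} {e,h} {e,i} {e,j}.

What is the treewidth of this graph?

2

A width-2 tree decomposition is:
Bags: B1 = {d, e, i}  B2 = {b, d, e}  B3 = {d, e, f}  B4 = {a, d, e}  B5 = {d, e, h}  B6 = {c, d, i}  B7 = {d, e, g}  B8 = {d, e, j}
Tree: B1–B2, B1–B3, B1–B4, B3–B5, B1–B6, B1–B7, B3–B8
The largest bag has 3 vertices, giving width 2; this decomposition certifies tw(G) ≤ 2. On the other hand G contains the 3-clique {d, e, f}. A clique must lie in a single bag of any decomposition, so no decomposition can have width below 2. Combining the bounds, tw(G) = 2.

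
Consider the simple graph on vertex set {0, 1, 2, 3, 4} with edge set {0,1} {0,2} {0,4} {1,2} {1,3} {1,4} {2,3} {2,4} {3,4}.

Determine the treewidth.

A width-3 tree decomposition is:
Bags: B1 = {0, 1, 2, 4}  B2 = {1, 2, 3, 4}
Tree: B1–B2
The largest bag has 4 vertices, giving width 3; this decomposition certifies tw(G) ≤ 3. For the lower bound, the 4 vertices {0, 1, 2, 4} are pairwise adjacent, and any tree decomposition puts a clique entirely inside one bag — forcing width ≥ 3. Combining the bounds, tw(G) = 3.

3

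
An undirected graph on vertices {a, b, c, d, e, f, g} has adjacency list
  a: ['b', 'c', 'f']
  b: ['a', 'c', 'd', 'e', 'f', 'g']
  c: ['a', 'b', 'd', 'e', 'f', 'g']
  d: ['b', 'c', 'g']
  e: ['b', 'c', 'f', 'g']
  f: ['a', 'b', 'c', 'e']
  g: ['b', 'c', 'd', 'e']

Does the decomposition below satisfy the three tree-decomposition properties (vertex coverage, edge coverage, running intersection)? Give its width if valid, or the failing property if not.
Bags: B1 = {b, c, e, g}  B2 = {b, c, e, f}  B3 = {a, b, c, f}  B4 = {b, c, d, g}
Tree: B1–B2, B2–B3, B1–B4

Checking the three conditions: (i) the bags cover all of {a, b, c, d, e, f, g}; (ii) for each edge, some bag contains both endpoints; (iii) the bags containing any fixed vertex form a subtree. All hold, so the decomposition is valid with width 4 − 1 = 3.

Yes; width 3.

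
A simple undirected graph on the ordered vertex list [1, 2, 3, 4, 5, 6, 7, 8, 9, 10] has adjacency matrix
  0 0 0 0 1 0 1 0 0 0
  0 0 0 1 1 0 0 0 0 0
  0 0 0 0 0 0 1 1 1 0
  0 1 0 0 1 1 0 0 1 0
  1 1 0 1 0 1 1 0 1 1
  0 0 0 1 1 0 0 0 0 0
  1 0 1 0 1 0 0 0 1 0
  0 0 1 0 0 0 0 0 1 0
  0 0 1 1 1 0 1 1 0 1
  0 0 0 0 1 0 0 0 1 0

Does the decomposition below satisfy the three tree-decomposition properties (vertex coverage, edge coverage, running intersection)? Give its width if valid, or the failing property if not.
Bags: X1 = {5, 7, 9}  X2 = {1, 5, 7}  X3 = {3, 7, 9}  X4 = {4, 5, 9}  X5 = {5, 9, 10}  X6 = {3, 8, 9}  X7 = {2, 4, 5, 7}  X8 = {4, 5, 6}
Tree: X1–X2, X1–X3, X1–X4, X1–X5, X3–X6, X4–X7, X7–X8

A tree decomposition must satisfy three properties: every vertex lies in some bag; for every edge, both endpoints lie together in some bag; and for every vertex, the bags containing it form a connected subtree. Here bags containing vertex 7 are not connected in the tree, so the decomposition is invalid.

No — bags containing vertex 7 are not connected in the tree.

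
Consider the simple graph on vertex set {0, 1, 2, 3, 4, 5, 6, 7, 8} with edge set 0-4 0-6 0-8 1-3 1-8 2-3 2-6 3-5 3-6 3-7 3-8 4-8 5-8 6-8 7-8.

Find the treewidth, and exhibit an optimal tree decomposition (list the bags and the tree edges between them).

Treewidth 2.
Bags: B1 = {3, 6, 8}  B2 = {0, 6, 8}  B3 = {1, 3, 8}  B4 = {2, 3, 6}  B5 = {3, 7, 8}  B6 = {0, 4, 8}  B7 = {3, 5, 8}
Tree: B1–B2, B1–B3, B1–B4, B1–B5, B2–B6, B5–B7

Every bag has size at most 3, so the width is 3 − 1 = 2 and tw(G) ≤ 2. For the lower bound, the 3 vertices {0, 4, 8} are pairwise adjacent, and any tree decomposition puts a clique entirely inside one bag — forcing width ≥ 2. Hence tw(G) = 2 exactly.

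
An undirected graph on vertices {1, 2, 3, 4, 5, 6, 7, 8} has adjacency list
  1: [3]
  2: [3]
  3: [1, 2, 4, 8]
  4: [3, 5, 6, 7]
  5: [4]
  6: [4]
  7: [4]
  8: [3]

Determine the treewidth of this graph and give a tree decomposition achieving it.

Treewidth 1.
Bags: B1 = {3, 4}  B2 = {4, 6}  B3 = {3, 8}  B4 = {1, 3}  B5 = {4, 7}  B6 = {4, 5}  B7 = {2, 3}
Tree: B1–B2, B1–B3, B1–B4, B2–B5, B2–B6, B4–B7

Every bag has size at most 2, so the width is 2 − 1 = 1 and tw(G) ≤ 1. G has an edge, so its treewidth is at least 1. Combining the bounds, tw(G) = 1.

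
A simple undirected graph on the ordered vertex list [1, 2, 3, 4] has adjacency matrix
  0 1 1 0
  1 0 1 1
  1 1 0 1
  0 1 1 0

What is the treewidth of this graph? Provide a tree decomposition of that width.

Treewidth 2.
One optimal decomposition is:
Bags: B1 = {2, 3, 4}  B2 = {1, 2, 3}
Tree: B1–B2

Each bag holds 3 vertices, so the decomposition has width 2, which upper-bounds the treewidth. Conversely, {1, 2, 3} is a clique of size 3, and the vertices of any clique must share a bag in every tree decomposition; so some bag has ≥ 3 vertices and tw(G) ≥ 2. Combining the bounds, tw(G) = 2.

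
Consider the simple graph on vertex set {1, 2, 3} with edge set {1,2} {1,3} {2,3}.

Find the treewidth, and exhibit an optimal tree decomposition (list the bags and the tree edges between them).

With just one bag of size 3, the width is 3 − 1 = 2, so tw(G) ≤ 2. For the lower bound, the 3 vertices {1, 2, 3} are pairwise adjacent, and any tree decomposition puts a clique entirely inside one bag — forcing width ≥ 2. Hence tw(G) = 2 exactly.

Treewidth 2.
One such decomposition:
Bags: B1 = {1, 2, 3}
Tree: (single bag)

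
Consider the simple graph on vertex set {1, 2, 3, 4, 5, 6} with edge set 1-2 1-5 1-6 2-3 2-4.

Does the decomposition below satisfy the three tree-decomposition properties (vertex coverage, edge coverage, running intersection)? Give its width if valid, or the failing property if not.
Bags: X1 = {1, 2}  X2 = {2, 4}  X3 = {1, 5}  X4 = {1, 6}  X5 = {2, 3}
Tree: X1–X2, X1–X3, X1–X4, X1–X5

Yes; width 1.

Every vertex of G appears in some bag (union = {1, 2, 3, 4, 5, 6}); every edge is covered by a bag; and for each vertex v the set of bags containing v is connected in the bag tree. The decomposition is therefore valid. The largest bag has 2 vertices, so the width is 1.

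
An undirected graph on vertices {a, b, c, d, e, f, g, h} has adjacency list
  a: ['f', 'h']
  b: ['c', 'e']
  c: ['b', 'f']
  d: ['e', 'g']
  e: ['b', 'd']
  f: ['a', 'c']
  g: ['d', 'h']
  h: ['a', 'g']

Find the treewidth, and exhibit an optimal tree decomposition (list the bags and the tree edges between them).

Each bag holds 3 vertices, so the decomposition has width 2, which upper-bounds the treewidth. The edges a–h–g–d–e–b–c–f–a form a cycle, so G is not a tree and its treewidth is at least 2. The upper and lower bounds meet at 2, so that is the treewidth.

Treewidth 2.
Bags: B1 = {a, g, h}  B2 = {a, d, g}  B3 = {a, d, e}  B4 = {a, b, e}  B5 = {a, b, c}  B6 = {a, c, f}
Tree: B1–B2, B2–B3, B3–B4, B4–B5, B5–B6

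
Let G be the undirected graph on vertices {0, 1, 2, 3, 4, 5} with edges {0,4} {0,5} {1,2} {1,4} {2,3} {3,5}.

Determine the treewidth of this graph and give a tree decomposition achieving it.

Every bag has size at most 3, so the width is 3 − 1 = 2 and tw(G) ≤ 2. The edges 2–1–4–0–5–3–2 form a cycle, so G is not a tree and its treewidth is at least 2. The upper and lower bounds meet at 2, so that is the treewidth.

Treewidth 2.
Bags: B1 = {1, 2, 4}  B2 = {0, 2, 4}  B3 = {0, 2, 5}  B4 = {2, 3, 5}
Tree: B1–B2, B2–B3, B3–B4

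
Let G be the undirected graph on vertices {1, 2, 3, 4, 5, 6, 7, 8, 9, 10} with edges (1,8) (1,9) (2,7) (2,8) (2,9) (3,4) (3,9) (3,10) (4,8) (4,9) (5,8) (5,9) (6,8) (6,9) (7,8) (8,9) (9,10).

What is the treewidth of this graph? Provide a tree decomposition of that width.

Treewidth 2.
Bags: B1 = {6, 8, 9}  B2 = {1, 8, 9}  B3 = {4, 8, 9}  B4 = {2, 8, 9}  B5 = {3, 4, 9}  B6 = {2, 7, 8}  B7 = {3, 9, 10}  B8 = {5, 8, 9}
Tree: B1–B2, B2–B3, B3–B4, B3–B5, B4–B6, B5–B7, B1–B8

The largest bag has 3 vertices, giving width 2; this decomposition certifies tw(G) ≤ 2. For the lower bound, the 3 vertices {1, 8, 9} are pairwise adjacent, and any tree decomposition puts a clique entirely inside one bag — forcing width ≥ 2. Therefore the treewidth is 2.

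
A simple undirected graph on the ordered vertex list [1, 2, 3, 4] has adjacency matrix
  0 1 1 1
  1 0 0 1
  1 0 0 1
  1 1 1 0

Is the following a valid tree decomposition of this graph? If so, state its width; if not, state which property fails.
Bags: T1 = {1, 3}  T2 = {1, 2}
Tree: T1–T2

No — vertex 4 appears in no bag.

A tree decomposition must satisfy three properties: every vertex lies in some bag; for every edge, both endpoints lie together in some bag; and for every vertex, the bags containing it form a connected subtree. Here vertex 4 appears in no bag, so the decomposition is invalid.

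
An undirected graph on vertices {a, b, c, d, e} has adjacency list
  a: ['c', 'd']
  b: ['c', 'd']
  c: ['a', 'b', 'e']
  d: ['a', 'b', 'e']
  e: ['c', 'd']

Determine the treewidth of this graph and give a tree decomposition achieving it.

Treewidth 2.
Bags: B1 = {a, c, d}  B2 = {b, c, d}  B3 = {c, d, e}
Tree: B1–B2, B2–B3

The largest bag has 3 vertices, giving width 2; this decomposition certifies tw(G) ≤ 2. For the lower bound, G contains the cycle a–c–b–d–a, so G is not a forest; only forests have treewidth ≤ 1, hence tw(G) ≥ 2. Therefore the treewidth is 2.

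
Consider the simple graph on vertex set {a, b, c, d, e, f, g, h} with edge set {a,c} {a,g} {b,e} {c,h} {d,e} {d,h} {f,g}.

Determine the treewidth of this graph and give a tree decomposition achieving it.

Every bag has size at most 2, so the width is 2 − 1 = 1 and tw(G) ≤ 1. Any graph with an edge has treewidth ≥ 1, and G has the edge f–g. Therefore the treewidth is 1.

Treewidth 1.
Bags: B1 = {f, g}  B2 = {a, g}  B3 = {a, c}  B4 = {c, h}  B5 = {d, h}  B6 = {d, e}  B7 = {b, e}
Tree: B1–B2, B2–B3, B3–B4, B4–B5, B5–B6, B6–B7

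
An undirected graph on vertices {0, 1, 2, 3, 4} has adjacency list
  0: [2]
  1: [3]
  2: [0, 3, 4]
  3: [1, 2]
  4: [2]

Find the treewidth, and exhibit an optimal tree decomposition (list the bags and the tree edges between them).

Each bag holds 2 vertices, so the decomposition has width 1, which upper-bounds the treewidth. Any graph with an edge has treewidth ≥ 1, and G has the edge 0–2. Hence tw(G) = 1 exactly.

Treewidth 1.
One such decomposition:
Bags: B1 = {0, 2}  B2 = {2, 4}  B3 = {2, 3}  B4 = {1, 3}
Tree: B1–B2, B2–B3, B3–B4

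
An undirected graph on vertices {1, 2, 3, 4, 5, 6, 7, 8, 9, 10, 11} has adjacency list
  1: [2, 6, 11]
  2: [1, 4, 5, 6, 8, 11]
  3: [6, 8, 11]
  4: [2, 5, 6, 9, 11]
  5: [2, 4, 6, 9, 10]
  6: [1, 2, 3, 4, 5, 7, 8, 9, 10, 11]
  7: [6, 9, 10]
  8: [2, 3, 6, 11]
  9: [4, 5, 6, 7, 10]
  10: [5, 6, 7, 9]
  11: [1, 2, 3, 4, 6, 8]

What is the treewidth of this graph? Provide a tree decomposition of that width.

Treewidth 3.
One optimal decomposition is:
Bags: B1 = {1, 2, 6, 11}  B2 = {2, 4, 6, 11}  B3 = {2, 4, 5, 6}  B4 = {4, 5, 6, 9}  B5 = {2, 6, 8, 11}  B6 = {3, 6, 8, 11}  B7 = {5, 6, 9, 10}  B8 = {6, 7, 9, 10}
Tree: B1–B2, B2–B3, B3–B4, B2–B5, B5–B6, B4–B7, B7–B8

Every bag has size at most 4, so the width is 4 − 1 = 3 and tw(G) ≤ 3. On the other hand G contains the 4-clique {2, 6, 8, 11}. A clique must lie in a single bag of any decomposition, so no decomposition can have width below 3. Combining the bounds, tw(G) = 3.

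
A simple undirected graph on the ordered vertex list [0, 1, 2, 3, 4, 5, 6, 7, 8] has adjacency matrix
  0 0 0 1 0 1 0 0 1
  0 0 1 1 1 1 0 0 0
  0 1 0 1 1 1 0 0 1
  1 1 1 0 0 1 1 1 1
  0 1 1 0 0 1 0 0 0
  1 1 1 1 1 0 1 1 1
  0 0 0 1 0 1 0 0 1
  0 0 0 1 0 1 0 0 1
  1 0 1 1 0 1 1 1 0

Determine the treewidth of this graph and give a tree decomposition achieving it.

Every bag has size at most 4, so the width is 4 − 1 = 3 and tw(G) ≤ 3. On the other hand G contains the 4-clique {0, 3, 5, 8}. A clique must lie in a single bag of any decomposition, so no decomposition can have width below 3. The upper and lower bounds meet at 3, so that is the treewidth.

Treewidth 3.
One such decomposition:
Bags: B1 = {0, 3, 5, 8}  B2 = {3, 5, 6, 8}  B3 = {2, 3, 5, 8}  B4 = {1, 2, 3, 5}  B5 = {3, 5, 7, 8}  B6 = {1, 2, 4, 5}
Tree: B1–B2, B1–B3, B3–B4, B3–B5, B4–B6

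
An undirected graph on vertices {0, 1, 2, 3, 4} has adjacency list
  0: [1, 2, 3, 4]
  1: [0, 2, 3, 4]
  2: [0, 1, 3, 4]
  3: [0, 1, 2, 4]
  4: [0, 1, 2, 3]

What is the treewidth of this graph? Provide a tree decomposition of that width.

With just one bag of size 5, the width is 5 − 1 = 4, so tw(G) ≤ 4. For the lower bound, the 5 vertices {0, 1, 2, 3, 4} are pairwise adjacent, and any tree decomposition puts a clique entirely inside one bag — forcing width ≥ 4. Hence tw(G) = 4 exactly.

Treewidth 4.
One such decomposition:
Bags: B1 = {0, 1, 2, 3, 4}
Tree: (single bag)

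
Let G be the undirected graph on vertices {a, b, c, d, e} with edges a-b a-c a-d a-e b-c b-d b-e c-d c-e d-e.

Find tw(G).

A width-4 tree decomposition is:
Bags: B1 = {a, b, c, d, e}
Tree: (single bag)
A single bag containing all 5 vertices is trivially a valid decomposition of width 4. For the lower bound, the 5 vertices {a, b, c, d, e} are pairwise adjacent, and any tree decomposition puts a clique entirely inside one bag — forcing width ≥ 4. Combining the bounds, tw(G) = 4.

4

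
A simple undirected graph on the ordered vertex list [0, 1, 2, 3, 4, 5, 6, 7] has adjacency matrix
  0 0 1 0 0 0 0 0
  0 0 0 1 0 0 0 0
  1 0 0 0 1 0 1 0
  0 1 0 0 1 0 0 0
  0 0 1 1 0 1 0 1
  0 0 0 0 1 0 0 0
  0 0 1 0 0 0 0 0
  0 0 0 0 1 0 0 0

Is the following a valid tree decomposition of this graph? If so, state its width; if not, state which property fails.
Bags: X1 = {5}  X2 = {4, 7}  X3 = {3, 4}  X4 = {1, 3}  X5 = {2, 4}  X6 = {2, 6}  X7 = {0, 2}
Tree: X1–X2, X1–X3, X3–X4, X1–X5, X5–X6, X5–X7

No — edge (4,5) lies in no bag.

A tree decomposition must satisfy three properties: every vertex lies in some bag; for every edge, both endpoints lie together in some bag; and for every vertex, the bags containing it form a connected subtree. Here edge (4,5) lies in no bag, so the decomposition is invalid.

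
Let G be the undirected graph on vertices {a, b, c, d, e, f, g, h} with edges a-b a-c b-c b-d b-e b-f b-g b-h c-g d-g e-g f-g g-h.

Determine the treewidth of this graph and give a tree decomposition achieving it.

Treewidth 2.
One optimal decomposition is:
Bags: B1 = {b, d, g}  B2 = {b, c, g}  B3 = {b, f, g}  B4 = {b, e, g}  B5 = {b, g, h}  B6 = {a, b, c}
Tree: B1–B2, B1–B3, B1–B4, B3–B5, B2–B6

The largest bag has 3 vertices, giving width 2; this decomposition certifies tw(G) ≤ 2. On the other hand G contains the 3-clique {b, d, g}. A clique must lie in a single bag of any decomposition, so no decomposition can have width below 2. Hence tw(G) = 2 exactly.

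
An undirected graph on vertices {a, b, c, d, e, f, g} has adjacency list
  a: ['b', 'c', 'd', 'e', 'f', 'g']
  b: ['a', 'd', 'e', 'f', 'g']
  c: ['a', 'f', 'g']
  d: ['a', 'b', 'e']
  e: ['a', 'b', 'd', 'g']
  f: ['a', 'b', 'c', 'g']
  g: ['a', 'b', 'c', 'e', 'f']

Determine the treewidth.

A width-3 tree decomposition is:
Bags: B1 = {a, b, f, g}  B2 = {a, c, f, g}  B3 = {a, b, e, g}  B4 = {a, b, d, e}
Tree: B1–B2, B1–B3, B3–B4
Every bag has size at most 4, so the width is 4 − 1 = 3 and tw(G) ≤ 3. Conversely, {a, b, d, e} is a clique of size 4, and the vertices of any clique must share a bag in every tree decomposition; so some bag has ≥ 4 vertices and tw(G) ≥ 3. Therefore the treewidth is 3.

3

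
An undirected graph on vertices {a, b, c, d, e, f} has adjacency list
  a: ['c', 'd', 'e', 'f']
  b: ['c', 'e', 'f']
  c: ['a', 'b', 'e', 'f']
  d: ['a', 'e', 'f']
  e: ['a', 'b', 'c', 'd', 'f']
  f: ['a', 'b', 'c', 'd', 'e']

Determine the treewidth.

3

A width-3 tree decomposition is:
Bags: B1 = {a, c, e, f}  B2 = {b, c, e, f}  B3 = {a, d, e, f}
Tree: B1–B2, B1–B3
Every bag has size at most 4, so the width is 4 − 1 = 3 and tw(G) ≤ 3. On the other hand G contains the 4-clique {a, d, e, f}. A clique must lie in a single bag of any decomposition, so no decomposition can have width below 3. Hence tw(G) = 3 exactly.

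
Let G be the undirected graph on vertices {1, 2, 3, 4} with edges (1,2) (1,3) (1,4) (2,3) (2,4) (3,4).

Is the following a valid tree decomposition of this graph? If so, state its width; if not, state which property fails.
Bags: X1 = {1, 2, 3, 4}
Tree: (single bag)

Yes; width 3.

Vertex coverage: the bags together contain {1, 2, 3, 4}, the full vertex set. Edge coverage: each edge of G has both endpoints in at least one bag. Running intersection: for every vertex, the bags containing it form a connected subtree. All three properties hold, so this is a valid tree decomposition of width max|bag| − 1 = 3, and hence tw(G) ≤ 3.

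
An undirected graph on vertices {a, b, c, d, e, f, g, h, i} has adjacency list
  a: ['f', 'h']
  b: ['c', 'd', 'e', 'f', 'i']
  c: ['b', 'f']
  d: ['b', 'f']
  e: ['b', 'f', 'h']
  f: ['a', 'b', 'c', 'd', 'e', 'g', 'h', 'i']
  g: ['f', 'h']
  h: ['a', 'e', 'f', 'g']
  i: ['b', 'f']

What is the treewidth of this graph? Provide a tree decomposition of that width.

The largest bag has 3 vertices, giving width 2; this decomposition certifies tw(G) ≤ 2. Conversely, {f, g, h} is a clique of size 3, and the vertices of any clique must share a bag in every tree decomposition; so some bag has ≥ 3 vertices and tw(G) ≥ 2. Combining the bounds, tw(G) = 2.

Treewidth 2.
One optimal decomposition is:
Bags: B1 = {e, f, h}  B2 = {b, e, f}  B3 = {a, f, h}  B4 = {b, f, i}  B5 = {f, g, h}  B6 = {b, d, f}  B7 = {b, c, f}
Tree: B1–B2, B1–B3, B2–B4, B3–B5, B4–B6, B4–B7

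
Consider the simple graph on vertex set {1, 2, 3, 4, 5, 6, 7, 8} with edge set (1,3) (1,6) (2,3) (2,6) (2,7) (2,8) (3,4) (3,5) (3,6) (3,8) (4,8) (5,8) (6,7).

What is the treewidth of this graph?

A width-2 tree decomposition is:
Bags: B1 = {3, 5, 8}  B2 = {3, 4, 8}  B3 = {2, 3, 8}  B4 = {2, 3, 6}  B5 = {1, 3, 6}  B6 = {2, 6, 7}
Tree: B1–B2, B2–B3, B3–B4, B4–B5, B4–B6
Every bag has size at most 3, so the width is 3 − 1 = 2 and tw(G) ≤ 2. On the other hand G contains the 3-clique {2, 3, 8}. A clique must lie in a single bag of any decomposition, so no decomposition can have width below 2. Combining the bounds, tw(G) = 2.

2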